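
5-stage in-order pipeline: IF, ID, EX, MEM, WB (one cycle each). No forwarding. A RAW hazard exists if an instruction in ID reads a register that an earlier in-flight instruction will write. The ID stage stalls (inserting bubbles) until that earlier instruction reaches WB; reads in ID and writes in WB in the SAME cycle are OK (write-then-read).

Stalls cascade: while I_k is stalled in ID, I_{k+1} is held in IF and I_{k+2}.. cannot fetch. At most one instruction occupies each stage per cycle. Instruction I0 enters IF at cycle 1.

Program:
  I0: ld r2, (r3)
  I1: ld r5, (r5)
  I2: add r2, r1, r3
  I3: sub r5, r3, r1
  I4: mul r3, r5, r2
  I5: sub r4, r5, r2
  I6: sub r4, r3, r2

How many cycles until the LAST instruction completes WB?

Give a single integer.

I0 ld r2 <- r3: IF@1 ID@2 stall=0 (-) EX@3 MEM@4 WB@5
I1 ld r5 <- r5: IF@2 ID@3 stall=0 (-) EX@4 MEM@5 WB@6
I2 add r2 <- r1,r3: IF@3 ID@4 stall=0 (-) EX@5 MEM@6 WB@7
I3 sub r5 <- r3,r1: IF@4 ID@5 stall=0 (-) EX@6 MEM@7 WB@8
I4 mul r3 <- r5,r2: IF@5 ID@6 stall=2 (RAW on I3.r5 (WB@8)) EX@9 MEM@10 WB@11
I5 sub r4 <- r5,r2: IF@6 ID@9 stall=0 (-) EX@10 MEM@11 WB@12
I6 sub r4 <- r3,r2: IF@9 ID@10 stall=1 (RAW on I4.r3 (WB@11)) EX@12 MEM@13 WB@14

Answer: 14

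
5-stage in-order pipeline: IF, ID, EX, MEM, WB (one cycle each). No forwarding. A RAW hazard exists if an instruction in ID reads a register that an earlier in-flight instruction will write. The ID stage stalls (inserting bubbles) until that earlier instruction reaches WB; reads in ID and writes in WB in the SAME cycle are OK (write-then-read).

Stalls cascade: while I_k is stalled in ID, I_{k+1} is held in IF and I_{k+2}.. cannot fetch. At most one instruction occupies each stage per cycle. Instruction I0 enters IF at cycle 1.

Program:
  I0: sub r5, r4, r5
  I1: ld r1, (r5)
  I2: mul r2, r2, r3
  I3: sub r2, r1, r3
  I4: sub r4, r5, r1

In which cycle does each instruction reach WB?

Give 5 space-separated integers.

I0 sub r5 <- r4,r5: IF@1 ID@2 stall=0 (-) EX@3 MEM@4 WB@5
I1 ld r1 <- r5: IF@2 ID@3 stall=2 (RAW on I0.r5 (WB@5)) EX@6 MEM@7 WB@8
I2 mul r2 <- r2,r3: IF@3 ID@6 stall=0 (-) EX@7 MEM@8 WB@9
I3 sub r2 <- r1,r3: IF@6 ID@7 stall=1 (RAW on I1.r1 (WB@8)) EX@9 MEM@10 WB@11
I4 sub r4 <- r5,r1: IF@7 ID@9 stall=0 (-) EX@10 MEM@11 WB@12

Answer: 5 8 9 11 12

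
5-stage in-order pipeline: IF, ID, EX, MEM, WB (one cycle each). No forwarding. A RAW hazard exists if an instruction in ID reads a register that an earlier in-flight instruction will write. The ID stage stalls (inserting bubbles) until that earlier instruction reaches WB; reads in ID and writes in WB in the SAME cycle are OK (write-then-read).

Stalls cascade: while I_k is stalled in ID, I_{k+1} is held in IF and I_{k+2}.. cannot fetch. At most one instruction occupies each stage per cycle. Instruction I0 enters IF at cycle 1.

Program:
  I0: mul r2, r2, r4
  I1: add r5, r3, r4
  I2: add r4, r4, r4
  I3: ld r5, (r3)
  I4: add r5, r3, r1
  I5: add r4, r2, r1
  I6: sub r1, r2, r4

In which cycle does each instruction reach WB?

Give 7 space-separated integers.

I0 mul r2 <- r2,r4: IF@1 ID@2 stall=0 (-) EX@3 MEM@4 WB@5
I1 add r5 <- r3,r4: IF@2 ID@3 stall=0 (-) EX@4 MEM@5 WB@6
I2 add r4 <- r4,r4: IF@3 ID@4 stall=0 (-) EX@5 MEM@6 WB@7
I3 ld r5 <- r3: IF@4 ID@5 stall=0 (-) EX@6 MEM@7 WB@8
I4 add r5 <- r3,r1: IF@5 ID@6 stall=0 (-) EX@7 MEM@8 WB@9
I5 add r4 <- r2,r1: IF@6 ID@7 stall=0 (-) EX@8 MEM@9 WB@10
I6 sub r1 <- r2,r4: IF@7 ID@8 stall=2 (RAW on I5.r4 (WB@10)) EX@11 MEM@12 WB@13

Answer: 5 6 7 8 9 10 13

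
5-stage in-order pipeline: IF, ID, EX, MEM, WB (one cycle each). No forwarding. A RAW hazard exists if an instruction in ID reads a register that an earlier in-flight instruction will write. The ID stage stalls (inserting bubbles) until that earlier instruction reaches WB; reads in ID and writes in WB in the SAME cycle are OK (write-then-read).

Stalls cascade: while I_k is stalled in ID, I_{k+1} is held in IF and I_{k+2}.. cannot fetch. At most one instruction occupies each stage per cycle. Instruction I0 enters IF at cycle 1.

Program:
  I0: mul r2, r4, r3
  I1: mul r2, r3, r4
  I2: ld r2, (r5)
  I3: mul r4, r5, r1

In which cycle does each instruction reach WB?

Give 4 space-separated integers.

Answer: 5 6 7 8

Derivation:
I0 mul r2 <- r4,r3: IF@1 ID@2 stall=0 (-) EX@3 MEM@4 WB@5
I1 mul r2 <- r3,r4: IF@2 ID@3 stall=0 (-) EX@4 MEM@5 WB@6
I2 ld r2 <- r5: IF@3 ID@4 stall=0 (-) EX@5 MEM@6 WB@7
I3 mul r4 <- r5,r1: IF@4 ID@5 stall=0 (-) EX@6 MEM@7 WB@8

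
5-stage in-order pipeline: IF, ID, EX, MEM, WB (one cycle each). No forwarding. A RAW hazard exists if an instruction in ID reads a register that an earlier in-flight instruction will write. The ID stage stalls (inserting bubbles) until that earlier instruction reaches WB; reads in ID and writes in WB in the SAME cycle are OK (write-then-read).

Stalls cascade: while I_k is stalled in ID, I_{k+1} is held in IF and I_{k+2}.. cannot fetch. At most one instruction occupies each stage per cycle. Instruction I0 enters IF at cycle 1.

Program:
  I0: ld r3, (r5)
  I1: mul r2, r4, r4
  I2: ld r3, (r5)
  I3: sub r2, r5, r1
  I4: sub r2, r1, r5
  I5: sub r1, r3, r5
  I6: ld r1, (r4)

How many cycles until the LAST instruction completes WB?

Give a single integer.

Answer: 11

Derivation:
I0 ld r3 <- r5: IF@1 ID@2 stall=0 (-) EX@3 MEM@4 WB@5
I1 mul r2 <- r4,r4: IF@2 ID@3 stall=0 (-) EX@4 MEM@5 WB@6
I2 ld r3 <- r5: IF@3 ID@4 stall=0 (-) EX@5 MEM@6 WB@7
I3 sub r2 <- r5,r1: IF@4 ID@5 stall=0 (-) EX@6 MEM@7 WB@8
I4 sub r2 <- r1,r5: IF@5 ID@6 stall=0 (-) EX@7 MEM@8 WB@9
I5 sub r1 <- r3,r5: IF@6 ID@7 stall=0 (-) EX@8 MEM@9 WB@10
I6 ld r1 <- r4: IF@7 ID@8 stall=0 (-) EX@9 MEM@10 WB@11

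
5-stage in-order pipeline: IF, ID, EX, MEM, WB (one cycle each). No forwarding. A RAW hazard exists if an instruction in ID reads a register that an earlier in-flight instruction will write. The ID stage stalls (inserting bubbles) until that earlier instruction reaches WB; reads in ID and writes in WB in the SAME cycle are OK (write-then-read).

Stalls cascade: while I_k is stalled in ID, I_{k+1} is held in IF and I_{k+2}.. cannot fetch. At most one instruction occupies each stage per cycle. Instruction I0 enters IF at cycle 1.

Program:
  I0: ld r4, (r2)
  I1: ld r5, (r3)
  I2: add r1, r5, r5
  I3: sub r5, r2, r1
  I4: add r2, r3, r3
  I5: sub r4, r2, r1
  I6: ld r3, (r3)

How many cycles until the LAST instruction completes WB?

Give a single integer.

I0 ld r4 <- r2: IF@1 ID@2 stall=0 (-) EX@3 MEM@4 WB@5
I1 ld r5 <- r3: IF@2 ID@3 stall=0 (-) EX@4 MEM@5 WB@6
I2 add r1 <- r5,r5: IF@3 ID@4 stall=2 (RAW on I1.r5 (WB@6)) EX@7 MEM@8 WB@9
I3 sub r5 <- r2,r1: IF@4 ID@7 stall=2 (RAW on I2.r1 (WB@9)) EX@10 MEM@11 WB@12
I4 add r2 <- r3,r3: IF@7 ID@10 stall=0 (-) EX@11 MEM@12 WB@13
I5 sub r4 <- r2,r1: IF@10 ID@11 stall=2 (RAW on I4.r2 (WB@13)) EX@14 MEM@15 WB@16
I6 ld r3 <- r3: IF@11 ID@14 stall=0 (-) EX@15 MEM@16 WB@17

Answer: 17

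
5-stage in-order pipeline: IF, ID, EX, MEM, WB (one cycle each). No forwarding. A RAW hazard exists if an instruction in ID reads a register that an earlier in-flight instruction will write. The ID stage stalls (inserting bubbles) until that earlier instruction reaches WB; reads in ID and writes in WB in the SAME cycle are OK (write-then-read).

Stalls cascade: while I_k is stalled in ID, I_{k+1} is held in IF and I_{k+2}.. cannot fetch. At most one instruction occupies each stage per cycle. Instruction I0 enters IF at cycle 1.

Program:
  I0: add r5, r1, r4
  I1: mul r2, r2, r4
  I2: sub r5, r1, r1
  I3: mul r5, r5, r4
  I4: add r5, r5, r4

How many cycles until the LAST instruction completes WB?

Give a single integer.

Answer: 13

Derivation:
I0 add r5 <- r1,r4: IF@1 ID@2 stall=0 (-) EX@3 MEM@4 WB@5
I1 mul r2 <- r2,r4: IF@2 ID@3 stall=0 (-) EX@4 MEM@5 WB@6
I2 sub r5 <- r1,r1: IF@3 ID@4 stall=0 (-) EX@5 MEM@6 WB@7
I3 mul r5 <- r5,r4: IF@4 ID@5 stall=2 (RAW on I2.r5 (WB@7)) EX@8 MEM@9 WB@10
I4 add r5 <- r5,r4: IF@5 ID@8 stall=2 (RAW on I3.r5 (WB@10)) EX@11 MEM@12 WB@13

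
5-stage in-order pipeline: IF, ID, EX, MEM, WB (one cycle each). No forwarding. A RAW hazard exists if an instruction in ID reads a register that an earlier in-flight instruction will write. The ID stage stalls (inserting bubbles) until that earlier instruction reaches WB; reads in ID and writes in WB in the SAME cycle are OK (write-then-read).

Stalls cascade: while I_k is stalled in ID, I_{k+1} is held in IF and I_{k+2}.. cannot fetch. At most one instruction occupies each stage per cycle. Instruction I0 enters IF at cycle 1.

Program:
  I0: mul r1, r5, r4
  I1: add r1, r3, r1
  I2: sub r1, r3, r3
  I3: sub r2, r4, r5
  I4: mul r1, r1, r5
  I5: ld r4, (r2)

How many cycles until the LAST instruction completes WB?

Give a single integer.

I0 mul r1 <- r5,r4: IF@1 ID@2 stall=0 (-) EX@3 MEM@4 WB@5
I1 add r1 <- r3,r1: IF@2 ID@3 stall=2 (RAW on I0.r1 (WB@5)) EX@6 MEM@7 WB@8
I2 sub r1 <- r3,r3: IF@3 ID@6 stall=0 (-) EX@7 MEM@8 WB@9
I3 sub r2 <- r4,r5: IF@6 ID@7 stall=0 (-) EX@8 MEM@9 WB@10
I4 mul r1 <- r1,r5: IF@7 ID@8 stall=1 (RAW on I2.r1 (WB@9)) EX@10 MEM@11 WB@12
I5 ld r4 <- r2: IF@8 ID@10 stall=0 (-) EX@11 MEM@12 WB@13

Answer: 13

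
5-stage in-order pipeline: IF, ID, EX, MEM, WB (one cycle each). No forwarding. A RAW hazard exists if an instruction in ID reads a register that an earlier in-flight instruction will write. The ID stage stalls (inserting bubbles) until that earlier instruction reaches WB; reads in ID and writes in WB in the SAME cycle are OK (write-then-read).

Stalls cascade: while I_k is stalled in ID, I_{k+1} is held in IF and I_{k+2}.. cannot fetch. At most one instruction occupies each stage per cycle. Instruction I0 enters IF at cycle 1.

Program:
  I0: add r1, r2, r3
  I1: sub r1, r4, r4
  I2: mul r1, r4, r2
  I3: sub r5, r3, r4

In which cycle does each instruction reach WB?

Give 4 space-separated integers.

Answer: 5 6 7 8

Derivation:
I0 add r1 <- r2,r3: IF@1 ID@2 stall=0 (-) EX@3 MEM@4 WB@5
I1 sub r1 <- r4,r4: IF@2 ID@3 stall=0 (-) EX@4 MEM@5 WB@6
I2 mul r1 <- r4,r2: IF@3 ID@4 stall=0 (-) EX@5 MEM@6 WB@7
I3 sub r5 <- r3,r4: IF@4 ID@5 stall=0 (-) EX@6 MEM@7 WB@8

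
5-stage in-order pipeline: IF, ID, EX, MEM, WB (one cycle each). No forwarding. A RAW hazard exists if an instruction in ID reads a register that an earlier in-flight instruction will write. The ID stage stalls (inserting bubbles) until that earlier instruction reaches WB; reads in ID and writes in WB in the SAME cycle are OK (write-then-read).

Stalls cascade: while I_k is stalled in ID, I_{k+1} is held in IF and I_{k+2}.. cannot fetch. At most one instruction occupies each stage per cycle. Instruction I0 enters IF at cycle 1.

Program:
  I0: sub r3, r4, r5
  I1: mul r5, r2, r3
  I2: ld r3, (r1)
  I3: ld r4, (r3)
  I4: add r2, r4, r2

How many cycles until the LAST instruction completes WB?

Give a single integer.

I0 sub r3 <- r4,r5: IF@1 ID@2 stall=0 (-) EX@3 MEM@4 WB@5
I1 mul r5 <- r2,r3: IF@2 ID@3 stall=2 (RAW on I0.r3 (WB@5)) EX@6 MEM@7 WB@8
I2 ld r3 <- r1: IF@3 ID@6 stall=0 (-) EX@7 MEM@8 WB@9
I3 ld r4 <- r3: IF@6 ID@7 stall=2 (RAW on I2.r3 (WB@9)) EX@10 MEM@11 WB@12
I4 add r2 <- r4,r2: IF@7 ID@10 stall=2 (RAW on I3.r4 (WB@12)) EX@13 MEM@14 WB@15

Answer: 15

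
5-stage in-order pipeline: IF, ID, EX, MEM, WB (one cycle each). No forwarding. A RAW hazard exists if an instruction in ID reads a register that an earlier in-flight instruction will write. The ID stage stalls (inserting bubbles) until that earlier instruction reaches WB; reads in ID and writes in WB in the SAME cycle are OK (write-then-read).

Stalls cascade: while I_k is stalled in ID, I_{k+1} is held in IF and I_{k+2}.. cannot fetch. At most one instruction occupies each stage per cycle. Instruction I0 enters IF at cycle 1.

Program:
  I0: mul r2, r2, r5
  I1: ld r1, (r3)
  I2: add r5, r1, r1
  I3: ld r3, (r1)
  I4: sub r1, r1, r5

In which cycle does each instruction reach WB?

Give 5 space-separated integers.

Answer: 5 6 9 10 12

Derivation:
I0 mul r2 <- r2,r5: IF@1 ID@2 stall=0 (-) EX@3 MEM@4 WB@5
I1 ld r1 <- r3: IF@2 ID@3 stall=0 (-) EX@4 MEM@5 WB@6
I2 add r5 <- r1,r1: IF@3 ID@4 stall=2 (RAW on I1.r1 (WB@6)) EX@7 MEM@8 WB@9
I3 ld r3 <- r1: IF@4 ID@7 stall=0 (-) EX@8 MEM@9 WB@10
I4 sub r1 <- r1,r5: IF@7 ID@8 stall=1 (RAW on I2.r5 (WB@9)) EX@10 MEM@11 WB@12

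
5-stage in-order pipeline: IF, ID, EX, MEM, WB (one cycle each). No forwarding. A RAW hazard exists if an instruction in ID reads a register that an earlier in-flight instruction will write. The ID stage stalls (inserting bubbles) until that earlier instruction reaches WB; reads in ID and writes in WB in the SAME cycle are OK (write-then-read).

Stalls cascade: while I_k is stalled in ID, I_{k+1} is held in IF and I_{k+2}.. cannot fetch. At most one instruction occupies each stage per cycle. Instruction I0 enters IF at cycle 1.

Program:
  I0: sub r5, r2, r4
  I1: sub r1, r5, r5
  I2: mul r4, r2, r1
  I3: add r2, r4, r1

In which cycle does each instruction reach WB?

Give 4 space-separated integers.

I0 sub r5 <- r2,r4: IF@1 ID@2 stall=0 (-) EX@3 MEM@4 WB@5
I1 sub r1 <- r5,r5: IF@2 ID@3 stall=2 (RAW on I0.r5 (WB@5)) EX@6 MEM@7 WB@8
I2 mul r4 <- r2,r1: IF@3 ID@6 stall=2 (RAW on I1.r1 (WB@8)) EX@9 MEM@10 WB@11
I3 add r2 <- r4,r1: IF@6 ID@9 stall=2 (RAW on I2.r4 (WB@11)) EX@12 MEM@13 WB@14

Answer: 5 8 11 14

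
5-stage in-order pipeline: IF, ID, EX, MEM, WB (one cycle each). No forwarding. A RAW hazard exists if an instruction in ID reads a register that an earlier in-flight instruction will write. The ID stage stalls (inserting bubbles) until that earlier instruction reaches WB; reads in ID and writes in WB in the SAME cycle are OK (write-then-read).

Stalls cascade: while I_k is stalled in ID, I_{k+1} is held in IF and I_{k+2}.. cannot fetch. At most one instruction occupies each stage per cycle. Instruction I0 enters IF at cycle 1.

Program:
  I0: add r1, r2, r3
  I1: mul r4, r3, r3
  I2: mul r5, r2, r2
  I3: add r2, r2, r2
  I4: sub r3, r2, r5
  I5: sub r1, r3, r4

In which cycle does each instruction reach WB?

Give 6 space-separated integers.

I0 add r1 <- r2,r3: IF@1 ID@2 stall=0 (-) EX@3 MEM@4 WB@5
I1 mul r4 <- r3,r3: IF@2 ID@3 stall=0 (-) EX@4 MEM@5 WB@6
I2 mul r5 <- r2,r2: IF@3 ID@4 stall=0 (-) EX@5 MEM@6 WB@7
I3 add r2 <- r2,r2: IF@4 ID@5 stall=0 (-) EX@6 MEM@7 WB@8
I4 sub r3 <- r2,r5: IF@5 ID@6 stall=2 (RAW on I3.r2 (WB@8)) EX@9 MEM@10 WB@11
I5 sub r1 <- r3,r4: IF@6 ID@9 stall=2 (RAW on I4.r3 (WB@11)) EX@12 MEM@13 WB@14

Answer: 5 6 7 8 11 14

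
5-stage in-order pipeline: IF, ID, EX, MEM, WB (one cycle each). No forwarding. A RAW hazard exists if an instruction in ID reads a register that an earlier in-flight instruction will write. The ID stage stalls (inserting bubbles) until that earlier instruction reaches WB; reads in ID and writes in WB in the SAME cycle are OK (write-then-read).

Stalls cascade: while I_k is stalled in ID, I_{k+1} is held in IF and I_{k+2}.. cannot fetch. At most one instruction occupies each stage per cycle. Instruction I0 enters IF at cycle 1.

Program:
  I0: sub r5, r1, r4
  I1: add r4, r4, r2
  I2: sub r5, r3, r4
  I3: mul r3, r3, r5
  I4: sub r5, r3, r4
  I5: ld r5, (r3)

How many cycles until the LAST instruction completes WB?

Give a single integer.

Answer: 16

Derivation:
I0 sub r5 <- r1,r4: IF@1 ID@2 stall=0 (-) EX@3 MEM@4 WB@5
I1 add r4 <- r4,r2: IF@2 ID@3 stall=0 (-) EX@4 MEM@5 WB@6
I2 sub r5 <- r3,r4: IF@3 ID@4 stall=2 (RAW on I1.r4 (WB@6)) EX@7 MEM@8 WB@9
I3 mul r3 <- r3,r5: IF@4 ID@7 stall=2 (RAW on I2.r5 (WB@9)) EX@10 MEM@11 WB@12
I4 sub r5 <- r3,r4: IF@7 ID@10 stall=2 (RAW on I3.r3 (WB@12)) EX@13 MEM@14 WB@15
I5 ld r5 <- r3: IF@10 ID@13 stall=0 (-) EX@14 MEM@15 WB@16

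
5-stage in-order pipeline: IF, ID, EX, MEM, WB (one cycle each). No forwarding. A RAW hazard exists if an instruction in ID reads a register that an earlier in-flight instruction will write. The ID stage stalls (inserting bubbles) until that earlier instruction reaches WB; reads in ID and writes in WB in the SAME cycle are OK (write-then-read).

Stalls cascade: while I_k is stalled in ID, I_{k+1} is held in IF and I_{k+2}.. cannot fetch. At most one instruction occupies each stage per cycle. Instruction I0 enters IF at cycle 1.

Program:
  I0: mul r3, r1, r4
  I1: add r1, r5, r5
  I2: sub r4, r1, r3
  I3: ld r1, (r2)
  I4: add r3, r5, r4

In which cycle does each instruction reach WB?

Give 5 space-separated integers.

Answer: 5 6 9 10 12

Derivation:
I0 mul r3 <- r1,r4: IF@1 ID@2 stall=0 (-) EX@3 MEM@4 WB@5
I1 add r1 <- r5,r5: IF@2 ID@3 stall=0 (-) EX@4 MEM@5 WB@6
I2 sub r4 <- r1,r3: IF@3 ID@4 stall=2 (RAW on I1.r1 (WB@6)) EX@7 MEM@8 WB@9
I3 ld r1 <- r2: IF@4 ID@7 stall=0 (-) EX@8 MEM@9 WB@10
I4 add r3 <- r5,r4: IF@7 ID@8 stall=1 (RAW on I2.r4 (WB@9)) EX@10 MEM@11 WB@12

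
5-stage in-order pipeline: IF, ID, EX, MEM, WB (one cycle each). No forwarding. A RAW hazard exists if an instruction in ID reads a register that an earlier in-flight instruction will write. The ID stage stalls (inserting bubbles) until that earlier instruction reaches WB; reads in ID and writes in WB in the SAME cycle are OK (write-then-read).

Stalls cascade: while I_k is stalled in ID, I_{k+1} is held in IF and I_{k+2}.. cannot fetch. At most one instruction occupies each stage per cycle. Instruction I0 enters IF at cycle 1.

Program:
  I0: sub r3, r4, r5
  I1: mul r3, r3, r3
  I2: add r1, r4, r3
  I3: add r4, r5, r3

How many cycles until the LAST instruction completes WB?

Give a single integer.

I0 sub r3 <- r4,r5: IF@1 ID@2 stall=0 (-) EX@3 MEM@4 WB@5
I1 mul r3 <- r3,r3: IF@2 ID@3 stall=2 (RAW on I0.r3 (WB@5)) EX@6 MEM@7 WB@8
I2 add r1 <- r4,r3: IF@3 ID@6 stall=2 (RAW on I1.r3 (WB@8)) EX@9 MEM@10 WB@11
I3 add r4 <- r5,r3: IF@6 ID@9 stall=0 (-) EX@10 MEM@11 WB@12

Answer: 12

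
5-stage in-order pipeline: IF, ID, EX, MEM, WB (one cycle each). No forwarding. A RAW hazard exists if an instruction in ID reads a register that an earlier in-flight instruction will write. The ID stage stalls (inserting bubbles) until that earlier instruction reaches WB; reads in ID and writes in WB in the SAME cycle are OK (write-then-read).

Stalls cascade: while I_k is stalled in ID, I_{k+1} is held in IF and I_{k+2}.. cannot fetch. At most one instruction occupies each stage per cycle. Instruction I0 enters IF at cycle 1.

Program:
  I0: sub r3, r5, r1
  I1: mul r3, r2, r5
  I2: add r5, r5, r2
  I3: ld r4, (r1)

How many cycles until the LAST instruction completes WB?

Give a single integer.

Answer: 8

Derivation:
I0 sub r3 <- r5,r1: IF@1 ID@2 stall=0 (-) EX@3 MEM@4 WB@5
I1 mul r3 <- r2,r5: IF@2 ID@3 stall=0 (-) EX@4 MEM@5 WB@6
I2 add r5 <- r5,r2: IF@3 ID@4 stall=0 (-) EX@5 MEM@6 WB@7
I3 ld r4 <- r1: IF@4 ID@5 stall=0 (-) EX@6 MEM@7 WB@8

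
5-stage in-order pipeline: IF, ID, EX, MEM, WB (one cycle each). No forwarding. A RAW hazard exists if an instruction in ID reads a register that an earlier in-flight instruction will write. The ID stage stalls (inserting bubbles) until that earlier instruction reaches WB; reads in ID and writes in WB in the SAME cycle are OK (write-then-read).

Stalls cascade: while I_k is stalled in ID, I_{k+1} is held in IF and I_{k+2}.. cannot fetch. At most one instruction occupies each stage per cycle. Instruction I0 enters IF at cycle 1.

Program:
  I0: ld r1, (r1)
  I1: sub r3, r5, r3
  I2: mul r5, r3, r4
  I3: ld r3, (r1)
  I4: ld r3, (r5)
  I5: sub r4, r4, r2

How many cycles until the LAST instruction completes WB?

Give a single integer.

Answer: 13

Derivation:
I0 ld r1 <- r1: IF@1 ID@2 stall=0 (-) EX@3 MEM@4 WB@5
I1 sub r3 <- r5,r3: IF@2 ID@3 stall=0 (-) EX@4 MEM@5 WB@6
I2 mul r5 <- r3,r4: IF@3 ID@4 stall=2 (RAW on I1.r3 (WB@6)) EX@7 MEM@8 WB@9
I3 ld r3 <- r1: IF@4 ID@7 stall=0 (-) EX@8 MEM@9 WB@10
I4 ld r3 <- r5: IF@7 ID@8 stall=1 (RAW on I2.r5 (WB@9)) EX@10 MEM@11 WB@12
I5 sub r4 <- r4,r2: IF@8 ID@10 stall=0 (-) EX@11 MEM@12 WB@13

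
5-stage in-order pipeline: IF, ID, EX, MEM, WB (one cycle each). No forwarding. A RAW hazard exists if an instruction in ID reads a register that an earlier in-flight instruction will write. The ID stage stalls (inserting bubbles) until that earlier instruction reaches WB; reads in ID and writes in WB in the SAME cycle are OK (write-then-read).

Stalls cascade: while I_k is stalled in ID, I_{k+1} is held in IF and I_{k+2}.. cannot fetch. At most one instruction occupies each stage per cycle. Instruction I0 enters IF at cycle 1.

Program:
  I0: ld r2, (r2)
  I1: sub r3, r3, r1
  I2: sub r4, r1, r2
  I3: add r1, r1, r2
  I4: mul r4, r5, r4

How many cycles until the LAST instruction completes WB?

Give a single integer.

I0 ld r2 <- r2: IF@1 ID@2 stall=0 (-) EX@3 MEM@4 WB@5
I1 sub r3 <- r3,r1: IF@2 ID@3 stall=0 (-) EX@4 MEM@5 WB@6
I2 sub r4 <- r1,r2: IF@3 ID@4 stall=1 (RAW on I0.r2 (WB@5)) EX@6 MEM@7 WB@8
I3 add r1 <- r1,r2: IF@4 ID@6 stall=0 (-) EX@7 MEM@8 WB@9
I4 mul r4 <- r5,r4: IF@6 ID@7 stall=1 (RAW on I2.r4 (WB@8)) EX@9 MEM@10 WB@11

Answer: 11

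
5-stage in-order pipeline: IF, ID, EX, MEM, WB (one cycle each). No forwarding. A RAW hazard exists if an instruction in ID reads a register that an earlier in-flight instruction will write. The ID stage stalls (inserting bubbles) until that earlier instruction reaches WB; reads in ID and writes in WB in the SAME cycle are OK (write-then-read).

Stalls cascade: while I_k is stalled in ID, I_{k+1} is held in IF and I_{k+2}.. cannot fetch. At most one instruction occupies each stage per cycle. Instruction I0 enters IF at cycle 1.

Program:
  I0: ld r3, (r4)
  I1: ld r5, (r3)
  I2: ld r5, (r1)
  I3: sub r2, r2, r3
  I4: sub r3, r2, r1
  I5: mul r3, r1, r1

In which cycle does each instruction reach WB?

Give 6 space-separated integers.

I0 ld r3 <- r4: IF@1 ID@2 stall=0 (-) EX@3 MEM@4 WB@5
I1 ld r5 <- r3: IF@2 ID@3 stall=2 (RAW on I0.r3 (WB@5)) EX@6 MEM@7 WB@8
I2 ld r5 <- r1: IF@3 ID@6 stall=0 (-) EX@7 MEM@8 WB@9
I3 sub r2 <- r2,r3: IF@6 ID@7 stall=0 (-) EX@8 MEM@9 WB@10
I4 sub r3 <- r2,r1: IF@7 ID@8 stall=2 (RAW on I3.r2 (WB@10)) EX@11 MEM@12 WB@13
I5 mul r3 <- r1,r1: IF@8 ID@11 stall=0 (-) EX@12 MEM@13 WB@14

Answer: 5 8 9 10 13 14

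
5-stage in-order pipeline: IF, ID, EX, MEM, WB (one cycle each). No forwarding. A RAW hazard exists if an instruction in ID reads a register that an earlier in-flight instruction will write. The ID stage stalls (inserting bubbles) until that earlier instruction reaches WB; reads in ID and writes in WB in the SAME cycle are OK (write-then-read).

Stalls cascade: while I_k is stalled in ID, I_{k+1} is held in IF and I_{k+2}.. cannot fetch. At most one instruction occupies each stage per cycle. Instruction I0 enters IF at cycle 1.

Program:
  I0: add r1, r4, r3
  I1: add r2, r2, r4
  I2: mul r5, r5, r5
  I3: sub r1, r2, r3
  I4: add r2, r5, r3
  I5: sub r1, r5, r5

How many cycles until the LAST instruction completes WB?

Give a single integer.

I0 add r1 <- r4,r3: IF@1 ID@2 stall=0 (-) EX@3 MEM@4 WB@5
I1 add r2 <- r2,r4: IF@2 ID@3 stall=0 (-) EX@4 MEM@5 WB@6
I2 mul r5 <- r5,r5: IF@3 ID@4 stall=0 (-) EX@5 MEM@6 WB@7
I3 sub r1 <- r2,r3: IF@4 ID@5 stall=1 (RAW on I1.r2 (WB@6)) EX@7 MEM@8 WB@9
I4 add r2 <- r5,r3: IF@5 ID@7 stall=0 (-) EX@8 MEM@9 WB@10
I5 sub r1 <- r5,r5: IF@7 ID@8 stall=0 (-) EX@9 MEM@10 WB@11

Answer: 11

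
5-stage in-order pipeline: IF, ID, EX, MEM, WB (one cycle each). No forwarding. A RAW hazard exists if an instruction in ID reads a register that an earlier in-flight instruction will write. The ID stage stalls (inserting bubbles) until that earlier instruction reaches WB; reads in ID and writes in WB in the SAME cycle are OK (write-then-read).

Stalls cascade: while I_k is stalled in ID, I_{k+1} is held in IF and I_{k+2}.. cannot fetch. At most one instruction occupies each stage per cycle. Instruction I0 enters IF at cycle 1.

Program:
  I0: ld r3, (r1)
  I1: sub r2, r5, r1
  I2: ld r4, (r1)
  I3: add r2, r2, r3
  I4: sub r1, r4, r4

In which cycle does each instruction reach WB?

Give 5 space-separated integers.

Answer: 5 6 7 9 10

Derivation:
I0 ld r3 <- r1: IF@1 ID@2 stall=0 (-) EX@3 MEM@4 WB@5
I1 sub r2 <- r5,r1: IF@2 ID@3 stall=0 (-) EX@4 MEM@5 WB@6
I2 ld r4 <- r1: IF@3 ID@4 stall=0 (-) EX@5 MEM@6 WB@7
I3 add r2 <- r2,r3: IF@4 ID@5 stall=1 (RAW on I1.r2 (WB@6)) EX@7 MEM@8 WB@9
I4 sub r1 <- r4,r4: IF@5 ID@7 stall=0 (-) EX@8 MEM@9 WB@10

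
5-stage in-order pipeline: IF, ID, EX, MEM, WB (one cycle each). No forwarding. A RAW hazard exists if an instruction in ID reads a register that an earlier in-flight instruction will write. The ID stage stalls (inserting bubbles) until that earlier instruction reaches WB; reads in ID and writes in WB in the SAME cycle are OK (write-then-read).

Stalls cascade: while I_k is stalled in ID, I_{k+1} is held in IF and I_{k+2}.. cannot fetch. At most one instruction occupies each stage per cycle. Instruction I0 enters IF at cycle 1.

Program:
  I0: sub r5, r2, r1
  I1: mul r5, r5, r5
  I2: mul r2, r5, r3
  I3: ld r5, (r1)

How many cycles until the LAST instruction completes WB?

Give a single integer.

Answer: 12

Derivation:
I0 sub r5 <- r2,r1: IF@1 ID@2 stall=0 (-) EX@3 MEM@4 WB@5
I1 mul r5 <- r5,r5: IF@2 ID@3 stall=2 (RAW on I0.r5 (WB@5)) EX@6 MEM@7 WB@8
I2 mul r2 <- r5,r3: IF@3 ID@6 stall=2 (RAW on I1.r5 (WB@8)) EX@9 MEM@10 WB@11
I3 ld r5 <- r1: IF@6 ID@9 stall=0 (-) EX@10 MEM@11 WB@12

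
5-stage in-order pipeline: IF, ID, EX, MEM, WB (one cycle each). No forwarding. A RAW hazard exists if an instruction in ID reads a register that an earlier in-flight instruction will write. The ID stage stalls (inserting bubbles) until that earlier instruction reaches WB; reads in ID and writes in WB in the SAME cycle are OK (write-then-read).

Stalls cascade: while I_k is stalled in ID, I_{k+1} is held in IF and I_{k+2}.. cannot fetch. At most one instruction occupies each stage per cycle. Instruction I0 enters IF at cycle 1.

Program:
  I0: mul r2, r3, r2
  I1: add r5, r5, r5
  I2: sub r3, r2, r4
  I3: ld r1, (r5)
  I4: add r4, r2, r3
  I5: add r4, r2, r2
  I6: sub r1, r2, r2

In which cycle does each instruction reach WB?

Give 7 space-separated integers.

Answer: 5 6 8 9 11 12 13

Derivation:
I0 mul r2 <- r3,r2: IF@1 ID@2 stall=0 (-) EX@3 MEM@4 WB@5
I1 add r5 <- r5,r5: IF@2 ID@3 stall=0 (-) EX@4 MEM@5 WB@6
I2 sub r3 <- r2,r4: IF@3 ID@4 stall=1 (RAW on I0.r2 (WB@5)) EX@6 MEM@7 WB@8
I3 ld r1 <- r5: IF@4 ID@6 stall=0 (-) EX@7 MEM@8 WB@9
I4 add r4 <- r2,r3: IF@6 ID@7 stall=1 (RAW on I2.r3 (WB@8)) EX@9 MEM@10 WB@11
I5 add r4 <- r2,r2: IF@7 ID@9 stall=0 (-) EX@10 MEM@11 WB@12
I6 sub r1 <- r2,r2: IF@9 ID@10 stall=0 (-) EX@11 MEM@12 WB@13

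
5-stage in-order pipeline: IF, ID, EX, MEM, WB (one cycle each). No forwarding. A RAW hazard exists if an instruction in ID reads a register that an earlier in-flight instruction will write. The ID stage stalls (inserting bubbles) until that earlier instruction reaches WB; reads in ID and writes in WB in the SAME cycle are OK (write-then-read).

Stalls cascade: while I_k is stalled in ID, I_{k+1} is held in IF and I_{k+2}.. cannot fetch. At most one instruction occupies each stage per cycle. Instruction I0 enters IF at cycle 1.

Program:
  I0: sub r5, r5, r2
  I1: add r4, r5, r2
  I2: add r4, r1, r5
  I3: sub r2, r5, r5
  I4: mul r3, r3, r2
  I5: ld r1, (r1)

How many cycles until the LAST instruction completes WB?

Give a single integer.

Answer: 14

Derivation:
I0 sub r5 <- r5,r2: IF@1 ID@2 stall=0 (-) EX@3 MEM@4 WB@5
I1 add r4 <- r5,r2: IF@2 ID@3 stall=2 (RAW on I0.r5 (WB@5)) EX@6 MEM@7 WB@8
I2 add r4 <- r1,r5: IF@3 ID@6 stall=0 (-) EX@7 MEM@8 WB@9
I3 sub r2 <- r5,r5: IF@6 ID@7 stall=0 (-) EX@8 MEM@9 WB@10
I4 mul r3 <- r3,r2: IF@7 ID@8 stall=2 (RAW on I3.r2 (WB@10)) EX@11 MEM@12 WB@13
I5 ld r1 <- r1: IF@8 ID@11 stall=0 (-) EX@12 MEM@13 WB@14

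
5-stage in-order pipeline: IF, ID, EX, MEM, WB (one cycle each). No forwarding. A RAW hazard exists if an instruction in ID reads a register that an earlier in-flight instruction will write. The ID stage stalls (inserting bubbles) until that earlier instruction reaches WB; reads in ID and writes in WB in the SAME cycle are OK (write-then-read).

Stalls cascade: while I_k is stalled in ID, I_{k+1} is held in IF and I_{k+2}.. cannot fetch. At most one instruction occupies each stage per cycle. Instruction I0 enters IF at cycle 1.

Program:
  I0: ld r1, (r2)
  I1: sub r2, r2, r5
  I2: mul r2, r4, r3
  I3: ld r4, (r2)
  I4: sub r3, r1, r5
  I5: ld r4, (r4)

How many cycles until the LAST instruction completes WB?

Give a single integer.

Answer: 13

Derivation:
I0 ld r1 <- r2: IF@1 ID@2 stall=0 (-) EX@3 MEM@4 WB@5
I1 sub r2 <- r2,r5: IF@2 ID@3 stall=0 (-) EX@4 MEM@5 WB@6
I2 mul r2 <- r4,r3: IF@3 ID@4 stall=0 (-) EX@5 MEM@6 WB@7
I3 ld r4 <- r2: IF@4 ID@5 stall=2 (RAW on I2.r2 (WB@7)) EX@8 MEM@9 WB@10
I4 sub r3 <- r1,r5: IF@5 ID@8 stall=0 (-) EX@9 MEM@10 WB@11
I5 ld r4 <- r4: IF@8 ID@9 stall=1 (RAW on I3.r4 (WB@10)) EX@11 MEM@12 WB@13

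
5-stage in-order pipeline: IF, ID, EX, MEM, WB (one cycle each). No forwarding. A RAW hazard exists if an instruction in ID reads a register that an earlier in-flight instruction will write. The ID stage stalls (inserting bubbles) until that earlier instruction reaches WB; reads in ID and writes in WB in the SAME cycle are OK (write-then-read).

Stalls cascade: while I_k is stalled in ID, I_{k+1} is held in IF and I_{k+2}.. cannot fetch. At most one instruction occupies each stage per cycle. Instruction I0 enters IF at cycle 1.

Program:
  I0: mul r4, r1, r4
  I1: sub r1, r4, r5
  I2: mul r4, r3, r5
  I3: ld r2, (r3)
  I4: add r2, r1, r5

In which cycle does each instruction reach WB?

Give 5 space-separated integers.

Answer: 5 8 9 10 11

Derivation:
I0 mul r4 <- r1,r4: IF@1 ID@2 stall=0 (-) EX@3 MEM@4 WB@5
I1 sub r1 <- r4,r5: IF@2 ID@3 stall=2 (RAW on I0.r4 (WB@5)) EX@6 MEM@7 WB@8
I2 mul r4 <- r3,r5: IF@3 ID@6 stall=0 (-) EX@7 MEM@8 WB@9
I3 ld r2 <- r3: IF@6 ID@7 stall=0 (-) EX@8 MEM@9 WB@10
I4 add r2 <- r1,r5: IF@7 ID@8 stall=0 (-) EX@9 MEM@10 WB@11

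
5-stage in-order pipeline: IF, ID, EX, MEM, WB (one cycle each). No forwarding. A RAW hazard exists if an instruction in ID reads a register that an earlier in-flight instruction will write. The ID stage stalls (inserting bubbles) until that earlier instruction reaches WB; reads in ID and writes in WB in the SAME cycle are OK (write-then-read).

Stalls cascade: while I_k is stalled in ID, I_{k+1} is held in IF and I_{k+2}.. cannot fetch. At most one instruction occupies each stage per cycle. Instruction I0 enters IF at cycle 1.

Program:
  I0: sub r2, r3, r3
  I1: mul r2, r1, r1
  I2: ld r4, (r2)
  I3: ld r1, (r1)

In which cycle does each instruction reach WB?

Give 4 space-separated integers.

I0 sub r2 <- r3,r3: IF@1 ID@2 stall=0 (-) EX@3 MEM@4 WB@5
I1 mul r2 <- r1,r1: IF@2 ID@3 stall=0 (-) EX@4 MEM@5 WB@6
I2 ld r4 <- r2: IF@3 ID@4 stall=2 (RAW on I1.r2 (WB@6)) EX@7 MEM@8 WB@9
I3 ld r1 <- r1: IF@4 ID@7 stall=0 (-) EX@8 MEM@9 WB@10

Answer: 5 6 9 10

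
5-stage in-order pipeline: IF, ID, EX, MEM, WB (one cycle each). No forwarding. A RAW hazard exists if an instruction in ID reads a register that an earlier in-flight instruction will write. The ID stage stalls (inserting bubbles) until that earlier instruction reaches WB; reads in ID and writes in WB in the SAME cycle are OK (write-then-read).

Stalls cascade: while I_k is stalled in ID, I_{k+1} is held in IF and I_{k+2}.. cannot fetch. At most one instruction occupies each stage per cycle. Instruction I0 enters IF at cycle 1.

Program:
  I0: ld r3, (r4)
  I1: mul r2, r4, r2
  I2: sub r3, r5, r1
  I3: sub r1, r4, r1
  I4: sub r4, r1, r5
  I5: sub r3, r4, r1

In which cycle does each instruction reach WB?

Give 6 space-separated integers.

I0 ld r3 <- r4: IF@1 ID@2 stall=0 (-) EX@3 MEM@4 WB@5
I1 mul r2 <- r4,r2: IF@2 ID@3 stall=0 (-) EX@4 MEM@5 WB@6
I2 sub r3 <- r5,r1: IF@3 ID@4 stall=0 (-) EX@5 MEM@6 WB@7
I3 sub r1 <- r4,r1: IF@4 ID@5 stall=0 (-) EX@6 MEM@7 WB@8
I4 sub r4 <- r1,r5: IF@5 ID@6 stall=2 (RAW on I3.r1 (WB@8)) EX@9 MEM@10 WB@11
I5 sub r3 <- r4,r1: IF@6 ID@9 stall=2 (RAW on I4.r4 (WB@11)) EX@12 MEM@13 WB@14

Answer: 5 6 7 8 11 14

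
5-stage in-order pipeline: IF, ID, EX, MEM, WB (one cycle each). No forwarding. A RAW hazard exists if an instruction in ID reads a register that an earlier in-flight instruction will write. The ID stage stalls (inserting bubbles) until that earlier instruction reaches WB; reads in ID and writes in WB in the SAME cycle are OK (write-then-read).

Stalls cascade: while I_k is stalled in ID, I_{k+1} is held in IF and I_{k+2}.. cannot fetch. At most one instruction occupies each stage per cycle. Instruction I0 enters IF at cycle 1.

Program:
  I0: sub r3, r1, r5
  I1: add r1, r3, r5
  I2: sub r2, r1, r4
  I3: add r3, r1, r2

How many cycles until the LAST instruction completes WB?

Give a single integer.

Answer: 14

Derivation:
I0 sub r3 <- r1,r5: IF@1 ID@2 stall=0 (-) EX@3 MEM@4 WB@5
I1 add r1 <- r3,r5: IF@2 ID@3 stall=2 (RAW on I0.r3 (WB@5)) EX@6 MEM@7 WB@8
I2 sub r2 <- r1,r4: IF@3 ID@6 stall=2 (RAW on I1.r1 (WB@8)) EX@9 MEM@10 WB@11
I3 add r3 <- r1,r2: IF@6 ID@9 stall=2 (RAW on I2.r2 (WB@11)) EX@12 MEM@13 WB@14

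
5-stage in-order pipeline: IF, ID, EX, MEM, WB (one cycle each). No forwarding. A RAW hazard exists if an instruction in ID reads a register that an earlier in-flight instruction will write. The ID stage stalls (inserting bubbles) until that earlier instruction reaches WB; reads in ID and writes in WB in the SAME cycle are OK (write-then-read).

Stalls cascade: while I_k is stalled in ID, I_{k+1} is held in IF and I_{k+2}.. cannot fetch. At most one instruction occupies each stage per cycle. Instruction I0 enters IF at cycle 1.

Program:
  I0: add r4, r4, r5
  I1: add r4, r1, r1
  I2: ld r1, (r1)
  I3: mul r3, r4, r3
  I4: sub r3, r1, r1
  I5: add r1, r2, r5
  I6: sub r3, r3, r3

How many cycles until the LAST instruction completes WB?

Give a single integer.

I0 add r4 <- r4,r5: IF@1 ID@2 stall=0 (-) EX@3 MEM@4 WB@5
I1 add r4 <- r1,r1: IF@2 ID@3 stall=0 (-) EX@4 MEM@5 WB@6
I2 ld r1 <- r1: IF@3 ID@4 stall=0 (-) EX@5 MEM@6 WB@7
I3 mul r3 <- r4,r3: IF@4 ID@5 stall=1 (RAW on I1.r4 (WB@6)) EX@7 MEM@8 WB@9
I4 sub r3 <- r1,r1: IF@5 ID@7 stall=0 (-) EX@8 MEM@9 WB@10
I5 add r1 <- r2,r5: IF@7 ID@8 stall=0 (-) EX@9 MEM@10 WB@11
I6 sub r3 <- r3,r3: IF@8 ID@9 stall=1 (RAW on I4.r3 (WB@10)) EX@11 MEM@12 WB@13

Answer: 13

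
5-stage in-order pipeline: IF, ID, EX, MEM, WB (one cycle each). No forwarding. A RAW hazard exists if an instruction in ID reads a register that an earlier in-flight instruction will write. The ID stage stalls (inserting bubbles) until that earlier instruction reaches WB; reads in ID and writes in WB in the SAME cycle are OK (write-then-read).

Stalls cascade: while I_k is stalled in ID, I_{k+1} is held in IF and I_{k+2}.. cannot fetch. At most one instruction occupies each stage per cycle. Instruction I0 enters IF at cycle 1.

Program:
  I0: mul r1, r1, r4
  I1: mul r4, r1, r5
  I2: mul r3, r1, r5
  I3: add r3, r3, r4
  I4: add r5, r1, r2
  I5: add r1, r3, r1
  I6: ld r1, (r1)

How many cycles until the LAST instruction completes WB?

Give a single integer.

Answer: 18

Derivation:
I0 mul r1 <- r1,r4: IF@1 ID@2 stall=0 (-) EX@3 MEM@4 WB@5
I1 mul r4 <- r1,r5: IF@2 ID@3 stall=2 (RAW on I0.r1 (WB@5)) EX@6 MEM@7 WB@8
I2 mul r3 <- r1,r5: IF@3 ID@6 stall=0 (-) EX@7 MEM@8 WB@9
I3 add r3 <- r3,r4: IF@6 ID@7 stall=2 (RAW on I2.r3 (WB@9)) EX@10 MEM@11 WB@12
I4 add r5 <- r1,r2: IF@7 ID@10 stall=0 (-) EX@11 MEM@12 WB@13
I5 add r1 <- r3,r1: IF@10 ID@11 stall=1 (RAW on I3.r3 (WB@12)) EX@13 MEM@14 WB@15
I6 ld r1 <- r1: IF@11 ID@13 stall=2 (RAW on I5.r1 (WB@15)) EX@16 MEM@17 WB@18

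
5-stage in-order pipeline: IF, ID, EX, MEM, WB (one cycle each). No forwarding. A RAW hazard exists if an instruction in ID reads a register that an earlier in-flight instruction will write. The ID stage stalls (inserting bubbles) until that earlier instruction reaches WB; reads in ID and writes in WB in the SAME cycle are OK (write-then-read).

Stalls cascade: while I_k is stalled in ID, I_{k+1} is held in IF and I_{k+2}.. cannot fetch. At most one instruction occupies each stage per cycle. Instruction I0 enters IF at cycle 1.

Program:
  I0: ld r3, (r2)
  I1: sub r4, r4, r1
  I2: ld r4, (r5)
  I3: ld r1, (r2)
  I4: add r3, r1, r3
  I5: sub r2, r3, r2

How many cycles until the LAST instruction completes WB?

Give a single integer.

Answer: 14

Derivation:
I0 ld r3 <- r2: IF@1 ID@2 stall=0 (-) EX@3 MEM@4 WB@5
I1 sub r4 <- r4,r1: IF@2 ID@3 stall=0 (-) EX@4 MEM@5 WB@6
I2 ld r4 <- r5: IF@3 ID@4 stall=0 (-) EX@5 MEM@6 WB@7
I3 ld r1 <- r2: IF@4 ID@5 stall=0 (-) EX@6 MEM@7 WB@8
I4 add r3 <- r1,r3: IF@5 ID@6 stall=2 (RAW on I3.r1 (WB@8)) EX@9 MEM@10 WB@11
I5 sub r2 <- r3,r2: IF@6 ID@9 stall=2 (RAW on I4.r3 (WB@11)) EX@12 MEM@13 WB@14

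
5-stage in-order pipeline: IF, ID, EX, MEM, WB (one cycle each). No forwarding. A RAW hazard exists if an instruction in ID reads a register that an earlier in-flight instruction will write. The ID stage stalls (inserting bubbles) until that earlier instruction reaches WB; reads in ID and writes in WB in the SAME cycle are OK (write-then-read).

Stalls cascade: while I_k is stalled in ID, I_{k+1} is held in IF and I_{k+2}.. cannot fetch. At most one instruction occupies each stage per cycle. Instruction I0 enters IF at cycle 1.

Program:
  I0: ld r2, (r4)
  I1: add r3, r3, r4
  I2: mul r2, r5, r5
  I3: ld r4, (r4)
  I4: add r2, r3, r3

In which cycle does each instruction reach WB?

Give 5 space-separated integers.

Answer: 5 6 7 8 9

Derivation:
I0 ld r2 <- r4: IF@1 ID@2 stall=0 (-) EX@3 MEM@4 WB@5
I1 add r3 <- r3,r4: IF@2 ID@3 stall=0 (-) EX@4 MEM@5 WB@6
I2 mul r2 <- r5,r5: IF@3 ID@4 stall=0 (-) EX@5 MEM@6 WB@7
I3 ld r4 <- r4: IF@4 ID@5 stall=0 (-) EX@6 MEM@7 WB@8
I4 add r2 <- r3,r3: IF@5 ID@6 stall=0 (-) EX@7 MEM@8 WB@9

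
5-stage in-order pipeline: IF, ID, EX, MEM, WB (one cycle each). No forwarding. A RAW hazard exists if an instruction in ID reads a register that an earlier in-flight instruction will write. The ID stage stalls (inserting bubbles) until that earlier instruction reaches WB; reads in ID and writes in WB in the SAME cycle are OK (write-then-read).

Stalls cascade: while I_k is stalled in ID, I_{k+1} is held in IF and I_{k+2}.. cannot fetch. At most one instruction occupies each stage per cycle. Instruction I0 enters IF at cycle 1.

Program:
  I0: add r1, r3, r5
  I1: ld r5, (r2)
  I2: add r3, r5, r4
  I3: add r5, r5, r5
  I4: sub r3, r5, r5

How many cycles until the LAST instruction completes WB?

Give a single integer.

I0 add r1 <- r3,r5: IF@1 ID@2 stall=0 (-) EX@3 MEM@4 WB@5
I1 ld r5 <- r2: IF@2 ID@3 stall=0 (-) EX@4 MEM@5 WB@6
I2 add r3 <- r5,r4: IF@3 ID@4 stall=2 (RAW on I1.r5 (WB@6)) EX@7 MEM@8 WB@9
I3 add r5 <- r5,r5: IF@4 ID@7 stall=0 (-) EX@8 MEM@9 WB@10
I4 sub r3 <- r5,r5: IF@7 ID@8 stall=2 (RAW on I3.r5 (WB@10)) EX@11 MEM@12 WB@13

Answer: 13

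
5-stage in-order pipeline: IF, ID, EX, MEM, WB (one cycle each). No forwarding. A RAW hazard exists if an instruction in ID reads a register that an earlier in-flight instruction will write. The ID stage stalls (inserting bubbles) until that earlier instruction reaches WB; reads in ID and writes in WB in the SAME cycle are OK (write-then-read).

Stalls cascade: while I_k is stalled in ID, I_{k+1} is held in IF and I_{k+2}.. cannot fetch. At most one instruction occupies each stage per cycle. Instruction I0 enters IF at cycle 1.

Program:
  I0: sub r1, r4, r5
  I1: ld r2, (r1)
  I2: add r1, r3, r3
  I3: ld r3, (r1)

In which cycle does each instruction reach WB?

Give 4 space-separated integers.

I0 sub r1 <- r4,r5: IF@1 ID@2 stall=0 (-) EX@3 MEM@4 WB@5
I1 ld r2 <- r1: IF@2 ID@3 stall=2 (RAW on I0.r1 (WB@5)) EX@6 MEM@7 WB@8
I2 add r1 <- r3,r3: IF@3 ID@6 stall=0 (-) EX@7 MEM@8 WB@9
I3 ld r3 <- r1: IF@6 ID@7 stall=2 (RAW on I2.r1 (WB@9)) EX@10 MEM@11 WB@12

Answer: 5 8 9 12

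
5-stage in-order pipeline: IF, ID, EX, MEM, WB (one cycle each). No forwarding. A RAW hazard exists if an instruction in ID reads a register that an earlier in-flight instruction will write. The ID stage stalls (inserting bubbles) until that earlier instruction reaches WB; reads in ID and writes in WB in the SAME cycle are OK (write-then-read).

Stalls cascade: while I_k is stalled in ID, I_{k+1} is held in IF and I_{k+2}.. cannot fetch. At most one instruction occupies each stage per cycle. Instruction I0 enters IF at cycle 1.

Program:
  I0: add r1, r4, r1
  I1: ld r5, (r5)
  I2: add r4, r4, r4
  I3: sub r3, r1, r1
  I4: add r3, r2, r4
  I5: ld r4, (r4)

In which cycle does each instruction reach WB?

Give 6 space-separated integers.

I0 add r1 <- r4,r1: IF@1 ID@2 stall=0 (-) EX@3 MEM@4 WB@5
I1 ld r5 <- r5: IF@2 ID@3 stall=0 (-) EX@4 MEM@5 WB@6
I2 add r4 <- r4,r4: IF@3 ID@4 stall=0 (-) EX@5 MEM@6 WB@7
I3 sub r3 <- r1,r1: IF@4 ID@5 stall=0 (-) EX@6 MEM@7 WB@8
I4 add r3 <- r2,r4: IF@5 ID@6 stall=1 (RAW on I2.r4 (WB@7)) EX@8 MEM@9 WB@10
I5 ld r4 <- r4: IF@6 ID@8 stall=0 (-) EX@9 MEM@10 WB@11

Answer: 5 6 7 8 10 11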